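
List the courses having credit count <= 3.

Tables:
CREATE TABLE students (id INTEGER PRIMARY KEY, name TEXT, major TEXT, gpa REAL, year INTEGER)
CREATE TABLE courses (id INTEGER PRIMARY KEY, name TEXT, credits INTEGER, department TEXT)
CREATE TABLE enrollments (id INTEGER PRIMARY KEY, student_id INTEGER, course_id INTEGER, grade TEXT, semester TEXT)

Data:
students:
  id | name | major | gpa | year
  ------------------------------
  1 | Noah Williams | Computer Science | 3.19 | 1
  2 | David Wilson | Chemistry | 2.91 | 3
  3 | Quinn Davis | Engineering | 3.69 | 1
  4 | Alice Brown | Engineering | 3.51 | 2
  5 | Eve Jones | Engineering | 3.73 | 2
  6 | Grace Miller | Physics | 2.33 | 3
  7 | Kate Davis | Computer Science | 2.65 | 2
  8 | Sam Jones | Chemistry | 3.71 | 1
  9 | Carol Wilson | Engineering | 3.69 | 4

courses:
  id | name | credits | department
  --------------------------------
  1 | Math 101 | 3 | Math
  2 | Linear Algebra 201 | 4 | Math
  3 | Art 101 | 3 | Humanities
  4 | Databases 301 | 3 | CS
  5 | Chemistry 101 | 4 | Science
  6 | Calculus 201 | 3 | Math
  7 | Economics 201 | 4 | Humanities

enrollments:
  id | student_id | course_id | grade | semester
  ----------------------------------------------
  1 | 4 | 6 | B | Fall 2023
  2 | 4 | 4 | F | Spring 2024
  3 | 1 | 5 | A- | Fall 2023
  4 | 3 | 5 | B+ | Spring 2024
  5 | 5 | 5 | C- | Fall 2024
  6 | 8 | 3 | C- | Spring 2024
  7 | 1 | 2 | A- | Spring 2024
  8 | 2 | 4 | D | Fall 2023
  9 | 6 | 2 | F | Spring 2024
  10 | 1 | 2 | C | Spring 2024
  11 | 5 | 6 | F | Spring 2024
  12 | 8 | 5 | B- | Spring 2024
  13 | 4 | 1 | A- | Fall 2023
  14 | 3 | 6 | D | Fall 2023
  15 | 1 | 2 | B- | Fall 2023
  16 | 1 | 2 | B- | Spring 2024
SELECT name, credits FROM courses WHERE credits <= 3

Execution result:
name | credits
Math 101 | 3
Art 101 | 3
Databases 301 | 3
Calculus 201 | 3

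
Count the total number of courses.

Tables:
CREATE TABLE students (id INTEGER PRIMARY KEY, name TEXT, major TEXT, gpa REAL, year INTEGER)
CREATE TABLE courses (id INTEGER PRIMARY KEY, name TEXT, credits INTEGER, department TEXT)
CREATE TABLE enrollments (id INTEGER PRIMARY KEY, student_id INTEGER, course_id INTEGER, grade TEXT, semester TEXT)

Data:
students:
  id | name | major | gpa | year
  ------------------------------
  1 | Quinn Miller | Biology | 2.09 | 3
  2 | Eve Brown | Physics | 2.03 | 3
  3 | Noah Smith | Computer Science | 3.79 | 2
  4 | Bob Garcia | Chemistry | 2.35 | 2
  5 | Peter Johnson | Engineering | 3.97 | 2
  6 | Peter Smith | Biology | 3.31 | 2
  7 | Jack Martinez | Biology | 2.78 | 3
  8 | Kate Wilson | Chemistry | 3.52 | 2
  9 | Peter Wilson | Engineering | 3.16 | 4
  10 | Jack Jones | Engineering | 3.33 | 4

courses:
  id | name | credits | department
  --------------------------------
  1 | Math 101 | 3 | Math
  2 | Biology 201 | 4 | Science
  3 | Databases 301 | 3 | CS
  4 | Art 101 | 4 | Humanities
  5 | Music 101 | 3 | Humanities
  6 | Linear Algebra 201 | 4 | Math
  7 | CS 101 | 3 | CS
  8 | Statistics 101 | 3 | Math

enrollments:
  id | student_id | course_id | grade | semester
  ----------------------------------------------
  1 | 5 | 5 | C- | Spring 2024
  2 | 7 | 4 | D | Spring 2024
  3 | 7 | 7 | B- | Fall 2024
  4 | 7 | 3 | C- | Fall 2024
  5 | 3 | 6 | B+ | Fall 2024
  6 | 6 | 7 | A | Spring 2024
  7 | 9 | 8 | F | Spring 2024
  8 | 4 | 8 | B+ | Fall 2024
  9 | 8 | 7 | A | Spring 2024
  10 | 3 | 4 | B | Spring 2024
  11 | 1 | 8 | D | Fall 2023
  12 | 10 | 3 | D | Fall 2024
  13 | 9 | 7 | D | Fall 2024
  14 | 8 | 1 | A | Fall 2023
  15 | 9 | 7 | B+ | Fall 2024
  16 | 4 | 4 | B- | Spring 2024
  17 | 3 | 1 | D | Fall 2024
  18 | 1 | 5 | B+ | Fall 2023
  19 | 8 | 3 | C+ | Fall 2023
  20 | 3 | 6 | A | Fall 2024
SELECT COUNT(*) FROM courses

Execution result:
8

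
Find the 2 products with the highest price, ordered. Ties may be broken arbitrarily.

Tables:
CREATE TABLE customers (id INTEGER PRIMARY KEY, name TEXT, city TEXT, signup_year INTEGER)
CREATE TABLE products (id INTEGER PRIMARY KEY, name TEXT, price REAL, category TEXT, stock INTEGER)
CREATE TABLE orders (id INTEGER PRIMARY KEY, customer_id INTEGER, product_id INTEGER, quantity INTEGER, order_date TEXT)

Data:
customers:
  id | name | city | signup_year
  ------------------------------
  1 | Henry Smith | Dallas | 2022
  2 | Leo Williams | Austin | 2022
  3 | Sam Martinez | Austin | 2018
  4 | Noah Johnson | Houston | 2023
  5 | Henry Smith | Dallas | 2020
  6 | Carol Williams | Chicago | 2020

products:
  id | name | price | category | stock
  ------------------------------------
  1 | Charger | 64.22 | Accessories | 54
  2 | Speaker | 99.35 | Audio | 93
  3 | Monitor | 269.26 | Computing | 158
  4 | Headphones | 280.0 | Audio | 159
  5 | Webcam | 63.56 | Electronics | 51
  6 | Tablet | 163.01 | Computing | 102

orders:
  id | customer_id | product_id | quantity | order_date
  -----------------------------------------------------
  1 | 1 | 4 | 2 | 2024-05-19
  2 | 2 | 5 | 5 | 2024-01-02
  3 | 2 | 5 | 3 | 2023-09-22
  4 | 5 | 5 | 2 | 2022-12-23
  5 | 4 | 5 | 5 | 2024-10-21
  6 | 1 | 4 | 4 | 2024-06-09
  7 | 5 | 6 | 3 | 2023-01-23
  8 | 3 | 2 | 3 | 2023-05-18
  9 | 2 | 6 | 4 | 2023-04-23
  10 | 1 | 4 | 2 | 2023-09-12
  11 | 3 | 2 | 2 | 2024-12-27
SELECT name, price FROM products ORDER BY price DESC LIMIT 2

Execution result:
name | price
Headphones | 280.00
Monitor | 269.26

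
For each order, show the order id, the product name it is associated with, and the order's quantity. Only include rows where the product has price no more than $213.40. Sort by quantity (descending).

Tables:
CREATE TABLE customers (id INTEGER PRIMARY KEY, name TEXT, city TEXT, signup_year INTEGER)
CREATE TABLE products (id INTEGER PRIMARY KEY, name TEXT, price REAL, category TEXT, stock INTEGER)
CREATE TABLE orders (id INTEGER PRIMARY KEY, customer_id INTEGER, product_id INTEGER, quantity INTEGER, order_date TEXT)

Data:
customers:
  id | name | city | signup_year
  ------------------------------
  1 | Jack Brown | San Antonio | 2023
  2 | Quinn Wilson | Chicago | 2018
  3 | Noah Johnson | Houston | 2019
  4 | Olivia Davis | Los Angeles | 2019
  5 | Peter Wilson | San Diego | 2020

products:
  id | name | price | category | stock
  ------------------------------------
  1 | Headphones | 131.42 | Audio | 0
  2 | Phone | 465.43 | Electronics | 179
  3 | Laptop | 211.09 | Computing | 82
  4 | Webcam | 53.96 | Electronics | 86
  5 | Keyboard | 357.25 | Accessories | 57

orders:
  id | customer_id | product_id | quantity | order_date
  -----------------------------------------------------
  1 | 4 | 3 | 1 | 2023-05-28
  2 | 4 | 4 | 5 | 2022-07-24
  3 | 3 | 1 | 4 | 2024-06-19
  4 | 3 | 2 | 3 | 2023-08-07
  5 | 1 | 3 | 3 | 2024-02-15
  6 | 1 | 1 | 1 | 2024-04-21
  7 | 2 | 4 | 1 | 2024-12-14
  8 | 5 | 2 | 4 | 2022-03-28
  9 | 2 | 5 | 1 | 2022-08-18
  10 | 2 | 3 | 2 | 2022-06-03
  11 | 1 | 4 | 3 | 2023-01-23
SELECT c.id, p.name AS product, c.quantity FROM orders c JOIN products p ON c.product_id = p.id WHERE p.price <= 213.4 ORDER BY c.quantity DESC

Execution result:
id | product | quantity
2 | Webcam | 5
3 | Headphones | 4
5 | Laptop | 3
11 | Webcam | 3
10 | Laptop | 2
1 | Laptop | 1
6 | Headphones | 1
7 | Webcam | 1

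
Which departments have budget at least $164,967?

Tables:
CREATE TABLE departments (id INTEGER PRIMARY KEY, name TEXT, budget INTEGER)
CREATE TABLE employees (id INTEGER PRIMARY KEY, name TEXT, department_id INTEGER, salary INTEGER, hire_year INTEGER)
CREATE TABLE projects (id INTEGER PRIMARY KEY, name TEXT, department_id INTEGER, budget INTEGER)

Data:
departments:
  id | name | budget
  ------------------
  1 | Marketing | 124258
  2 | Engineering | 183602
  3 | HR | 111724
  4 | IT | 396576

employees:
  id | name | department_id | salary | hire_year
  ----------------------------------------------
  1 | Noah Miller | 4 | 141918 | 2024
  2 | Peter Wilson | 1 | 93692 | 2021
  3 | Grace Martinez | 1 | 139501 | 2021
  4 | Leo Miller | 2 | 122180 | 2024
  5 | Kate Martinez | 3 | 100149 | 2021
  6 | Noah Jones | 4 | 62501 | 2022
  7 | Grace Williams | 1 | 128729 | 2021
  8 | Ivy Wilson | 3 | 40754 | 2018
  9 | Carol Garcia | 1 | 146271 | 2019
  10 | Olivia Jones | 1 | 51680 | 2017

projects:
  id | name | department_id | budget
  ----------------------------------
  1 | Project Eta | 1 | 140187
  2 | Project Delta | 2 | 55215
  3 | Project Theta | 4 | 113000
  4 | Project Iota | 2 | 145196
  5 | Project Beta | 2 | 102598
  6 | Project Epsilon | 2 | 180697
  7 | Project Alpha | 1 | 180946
SELECT name, budget FROM departments WHERE budget >= 164967

Execution result:
name | budget
Engineering | 183602
IT | 396576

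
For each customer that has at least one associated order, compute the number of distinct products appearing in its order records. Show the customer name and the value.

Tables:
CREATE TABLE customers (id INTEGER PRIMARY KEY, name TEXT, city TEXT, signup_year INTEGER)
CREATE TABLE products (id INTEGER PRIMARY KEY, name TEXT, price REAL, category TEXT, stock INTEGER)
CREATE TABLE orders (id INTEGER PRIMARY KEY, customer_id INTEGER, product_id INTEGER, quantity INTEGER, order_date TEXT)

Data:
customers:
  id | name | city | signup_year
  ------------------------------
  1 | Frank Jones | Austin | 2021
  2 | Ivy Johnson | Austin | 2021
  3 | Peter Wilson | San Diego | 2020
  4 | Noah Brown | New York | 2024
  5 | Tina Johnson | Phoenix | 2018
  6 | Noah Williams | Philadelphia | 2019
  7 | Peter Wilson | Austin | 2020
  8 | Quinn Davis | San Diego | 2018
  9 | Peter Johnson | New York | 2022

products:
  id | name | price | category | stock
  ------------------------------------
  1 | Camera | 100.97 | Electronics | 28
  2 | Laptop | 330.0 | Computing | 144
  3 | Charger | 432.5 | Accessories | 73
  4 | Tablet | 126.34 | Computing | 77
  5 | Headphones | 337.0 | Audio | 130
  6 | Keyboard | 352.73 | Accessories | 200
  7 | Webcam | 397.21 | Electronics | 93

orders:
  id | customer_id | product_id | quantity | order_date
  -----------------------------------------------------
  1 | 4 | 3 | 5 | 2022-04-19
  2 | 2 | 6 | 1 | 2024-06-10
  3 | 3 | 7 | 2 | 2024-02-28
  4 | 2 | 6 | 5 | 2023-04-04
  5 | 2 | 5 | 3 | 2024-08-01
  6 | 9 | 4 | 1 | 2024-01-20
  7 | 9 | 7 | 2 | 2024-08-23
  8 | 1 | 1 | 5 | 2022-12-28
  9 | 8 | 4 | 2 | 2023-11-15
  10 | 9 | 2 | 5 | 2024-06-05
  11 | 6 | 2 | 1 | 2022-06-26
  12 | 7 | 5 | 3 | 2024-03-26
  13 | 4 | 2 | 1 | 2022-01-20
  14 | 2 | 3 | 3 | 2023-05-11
SELECT p.name, COUNT(DISTINCT c.product_id) AS distinct_product_count FROM orders c JOIN customers p ON c.customer_id = p.id GROUP BY p.id, p.name

Execution result:
name | distinct_product_count
Frank Jones | 1
Ivy Johnson | 3
Peter Wilson | 1
Noah Brown | 2
Noah Williams | 1
Peter Wilson | 1
Quinn Davis | 1
Peter Johnson | 3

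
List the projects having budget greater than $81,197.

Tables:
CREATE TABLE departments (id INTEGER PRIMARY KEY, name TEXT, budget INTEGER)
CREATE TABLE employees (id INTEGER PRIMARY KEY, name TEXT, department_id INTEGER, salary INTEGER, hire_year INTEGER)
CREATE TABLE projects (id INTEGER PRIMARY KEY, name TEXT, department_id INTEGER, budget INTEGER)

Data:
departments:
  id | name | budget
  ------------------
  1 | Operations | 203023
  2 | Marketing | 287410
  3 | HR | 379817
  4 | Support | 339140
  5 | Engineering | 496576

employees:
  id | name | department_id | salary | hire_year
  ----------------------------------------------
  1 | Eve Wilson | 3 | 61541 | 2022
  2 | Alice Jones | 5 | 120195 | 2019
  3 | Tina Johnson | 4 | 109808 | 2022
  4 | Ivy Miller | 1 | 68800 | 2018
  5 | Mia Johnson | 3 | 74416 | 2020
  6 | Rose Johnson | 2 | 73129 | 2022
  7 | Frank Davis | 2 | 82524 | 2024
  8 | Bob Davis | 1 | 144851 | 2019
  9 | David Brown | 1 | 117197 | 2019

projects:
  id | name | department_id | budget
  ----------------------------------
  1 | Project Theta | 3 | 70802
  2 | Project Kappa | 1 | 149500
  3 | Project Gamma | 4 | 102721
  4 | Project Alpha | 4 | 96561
SELECT name, budget FROM projects WHERE budget > 81197

Execution result:
name | budget
Project Kappa | 149500
Project Gamma | 102721
Project Alpha | 96561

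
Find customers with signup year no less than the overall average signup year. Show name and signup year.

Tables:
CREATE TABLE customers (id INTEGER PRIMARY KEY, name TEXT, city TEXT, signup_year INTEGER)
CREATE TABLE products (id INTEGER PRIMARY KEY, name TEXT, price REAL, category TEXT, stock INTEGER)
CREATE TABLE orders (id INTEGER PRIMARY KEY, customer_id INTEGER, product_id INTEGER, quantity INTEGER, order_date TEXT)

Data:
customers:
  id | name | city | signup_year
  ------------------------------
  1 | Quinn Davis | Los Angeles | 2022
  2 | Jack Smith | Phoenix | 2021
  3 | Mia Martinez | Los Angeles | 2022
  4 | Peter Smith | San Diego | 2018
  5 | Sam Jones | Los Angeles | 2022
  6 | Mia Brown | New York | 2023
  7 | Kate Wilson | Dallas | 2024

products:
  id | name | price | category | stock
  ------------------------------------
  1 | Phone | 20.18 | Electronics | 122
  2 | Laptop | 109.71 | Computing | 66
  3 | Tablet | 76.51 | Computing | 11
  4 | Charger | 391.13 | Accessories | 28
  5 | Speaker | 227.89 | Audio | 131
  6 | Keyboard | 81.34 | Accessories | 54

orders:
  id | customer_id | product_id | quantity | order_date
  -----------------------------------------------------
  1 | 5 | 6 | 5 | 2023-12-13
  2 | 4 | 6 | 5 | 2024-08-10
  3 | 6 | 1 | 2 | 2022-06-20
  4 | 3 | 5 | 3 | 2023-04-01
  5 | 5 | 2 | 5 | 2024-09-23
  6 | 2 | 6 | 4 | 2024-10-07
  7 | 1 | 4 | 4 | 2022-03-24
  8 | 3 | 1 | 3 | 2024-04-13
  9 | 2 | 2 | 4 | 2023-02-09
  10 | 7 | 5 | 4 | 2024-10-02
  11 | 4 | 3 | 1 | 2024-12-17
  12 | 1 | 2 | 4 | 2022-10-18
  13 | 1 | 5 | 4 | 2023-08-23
SELECT name, signup_year FROM customers WHERE signup_year >= (SELECT AVG(signup_year) FROM customers)

Execution result:
name | signup_year
Quinn Davis | 2022
Mia Martinez | 2022
Sam Jones | 2022
Mia Brown | 2023
Kate Wilson | 2024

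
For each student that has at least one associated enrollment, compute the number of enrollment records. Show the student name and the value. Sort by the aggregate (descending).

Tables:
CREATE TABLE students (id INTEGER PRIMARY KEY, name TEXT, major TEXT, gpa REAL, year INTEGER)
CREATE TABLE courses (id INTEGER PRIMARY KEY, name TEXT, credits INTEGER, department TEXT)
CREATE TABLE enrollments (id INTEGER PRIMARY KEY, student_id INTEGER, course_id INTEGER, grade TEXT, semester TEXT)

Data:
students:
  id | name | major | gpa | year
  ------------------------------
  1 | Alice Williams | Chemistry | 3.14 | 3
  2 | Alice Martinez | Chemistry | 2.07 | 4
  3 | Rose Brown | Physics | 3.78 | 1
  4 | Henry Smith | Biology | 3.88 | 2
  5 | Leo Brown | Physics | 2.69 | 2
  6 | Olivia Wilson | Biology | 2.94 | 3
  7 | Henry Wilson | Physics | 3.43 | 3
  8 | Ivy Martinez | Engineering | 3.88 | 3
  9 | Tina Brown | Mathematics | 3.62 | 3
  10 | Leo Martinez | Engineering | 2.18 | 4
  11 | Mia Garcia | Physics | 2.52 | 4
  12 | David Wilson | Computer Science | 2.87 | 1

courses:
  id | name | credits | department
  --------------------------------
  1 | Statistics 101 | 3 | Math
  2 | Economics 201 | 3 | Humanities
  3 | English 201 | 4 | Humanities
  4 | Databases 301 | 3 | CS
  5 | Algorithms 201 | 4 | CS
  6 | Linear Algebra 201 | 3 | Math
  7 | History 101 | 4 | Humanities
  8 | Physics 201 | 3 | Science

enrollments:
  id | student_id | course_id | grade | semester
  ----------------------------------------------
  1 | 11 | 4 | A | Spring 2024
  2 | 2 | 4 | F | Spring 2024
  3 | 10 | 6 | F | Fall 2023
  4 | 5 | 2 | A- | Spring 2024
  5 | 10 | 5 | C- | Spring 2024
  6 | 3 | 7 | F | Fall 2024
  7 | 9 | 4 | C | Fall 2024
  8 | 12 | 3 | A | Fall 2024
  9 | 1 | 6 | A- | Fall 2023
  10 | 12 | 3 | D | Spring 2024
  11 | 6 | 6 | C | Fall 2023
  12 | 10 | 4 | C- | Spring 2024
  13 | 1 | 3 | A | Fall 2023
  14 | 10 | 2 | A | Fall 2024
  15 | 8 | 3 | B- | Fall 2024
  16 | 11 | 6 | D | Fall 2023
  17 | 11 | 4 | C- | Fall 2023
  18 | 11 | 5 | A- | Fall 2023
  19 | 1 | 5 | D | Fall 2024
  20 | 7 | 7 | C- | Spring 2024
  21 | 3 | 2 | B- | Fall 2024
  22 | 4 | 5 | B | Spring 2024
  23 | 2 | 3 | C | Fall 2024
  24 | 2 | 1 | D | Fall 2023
SELECT p.name, COUNT(*) AS n FROM enrollments c JOIN students p ON c.student_id = p.id GROUP BY p.id, p.name ORDER BY n DESC

Execution result:
name | n
Leo Martinez | 4
Mia Garcia | 4
Alice Williams | 3
Alice Martinez | 3
Rose Brown | 2
David Wilson | 2
Henry Smith | 1
Leo Brown | 1
Olivia Wilson | 1
Henry Wilson | 1
Ivy Martinez | 1
Tina Brown | 1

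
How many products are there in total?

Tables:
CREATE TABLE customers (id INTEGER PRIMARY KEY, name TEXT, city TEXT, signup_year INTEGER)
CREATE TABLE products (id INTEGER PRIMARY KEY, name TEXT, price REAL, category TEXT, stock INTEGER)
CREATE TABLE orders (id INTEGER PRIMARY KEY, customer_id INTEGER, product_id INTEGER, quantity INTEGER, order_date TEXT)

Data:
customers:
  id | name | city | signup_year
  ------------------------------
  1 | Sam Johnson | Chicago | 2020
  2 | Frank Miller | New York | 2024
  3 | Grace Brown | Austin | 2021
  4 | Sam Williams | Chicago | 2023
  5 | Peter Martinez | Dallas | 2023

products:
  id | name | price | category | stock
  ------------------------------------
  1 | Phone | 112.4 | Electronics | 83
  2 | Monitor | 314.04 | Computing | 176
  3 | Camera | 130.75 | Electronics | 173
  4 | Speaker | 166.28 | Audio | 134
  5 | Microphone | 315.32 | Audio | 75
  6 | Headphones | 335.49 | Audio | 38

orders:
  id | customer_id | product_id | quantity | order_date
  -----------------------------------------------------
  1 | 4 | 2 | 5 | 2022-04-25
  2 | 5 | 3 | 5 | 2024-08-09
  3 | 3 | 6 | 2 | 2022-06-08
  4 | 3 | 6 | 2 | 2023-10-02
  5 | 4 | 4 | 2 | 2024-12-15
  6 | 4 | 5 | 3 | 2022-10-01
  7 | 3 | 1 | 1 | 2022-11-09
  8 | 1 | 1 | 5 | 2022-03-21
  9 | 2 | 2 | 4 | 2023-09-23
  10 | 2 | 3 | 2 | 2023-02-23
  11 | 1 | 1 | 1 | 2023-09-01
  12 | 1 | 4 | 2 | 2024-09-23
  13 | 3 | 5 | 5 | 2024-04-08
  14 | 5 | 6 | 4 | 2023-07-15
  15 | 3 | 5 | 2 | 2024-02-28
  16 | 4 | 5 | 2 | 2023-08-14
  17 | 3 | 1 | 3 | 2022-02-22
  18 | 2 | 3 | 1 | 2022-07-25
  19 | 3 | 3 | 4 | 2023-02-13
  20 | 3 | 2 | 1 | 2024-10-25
SELECT COUNT(*) FROM products

Execution result:
6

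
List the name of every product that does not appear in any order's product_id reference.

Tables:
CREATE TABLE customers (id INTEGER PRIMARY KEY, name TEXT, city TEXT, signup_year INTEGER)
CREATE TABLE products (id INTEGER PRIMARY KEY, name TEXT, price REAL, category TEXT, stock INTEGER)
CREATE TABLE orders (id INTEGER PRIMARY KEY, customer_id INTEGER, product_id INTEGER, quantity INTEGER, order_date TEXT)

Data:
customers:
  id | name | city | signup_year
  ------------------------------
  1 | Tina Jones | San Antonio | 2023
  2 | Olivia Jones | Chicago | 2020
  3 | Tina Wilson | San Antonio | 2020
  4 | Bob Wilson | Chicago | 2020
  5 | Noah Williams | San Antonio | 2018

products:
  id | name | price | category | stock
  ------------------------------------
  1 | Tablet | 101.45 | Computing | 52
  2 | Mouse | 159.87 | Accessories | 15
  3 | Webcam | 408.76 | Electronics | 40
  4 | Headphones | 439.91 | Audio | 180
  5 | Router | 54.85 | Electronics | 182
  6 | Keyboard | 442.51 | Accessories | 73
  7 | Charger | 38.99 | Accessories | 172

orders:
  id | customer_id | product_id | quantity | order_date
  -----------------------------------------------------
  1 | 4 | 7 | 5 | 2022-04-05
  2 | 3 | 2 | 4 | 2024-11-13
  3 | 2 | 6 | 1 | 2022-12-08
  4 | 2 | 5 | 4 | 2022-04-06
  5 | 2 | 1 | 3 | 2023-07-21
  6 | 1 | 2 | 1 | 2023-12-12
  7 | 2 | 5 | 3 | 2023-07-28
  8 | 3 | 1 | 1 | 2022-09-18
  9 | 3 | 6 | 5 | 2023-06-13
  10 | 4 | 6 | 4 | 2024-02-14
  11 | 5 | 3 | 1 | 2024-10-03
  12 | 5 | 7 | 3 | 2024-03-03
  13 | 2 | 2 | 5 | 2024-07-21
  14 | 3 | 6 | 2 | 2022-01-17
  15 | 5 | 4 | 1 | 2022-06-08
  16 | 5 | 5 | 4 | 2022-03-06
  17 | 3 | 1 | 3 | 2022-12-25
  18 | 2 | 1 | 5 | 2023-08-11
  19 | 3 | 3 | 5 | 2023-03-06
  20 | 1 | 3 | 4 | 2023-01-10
SELECT p.name FROM products p LEFT JOIN orders c ON c.product_id = p.id WHERE c.id IS NULL

Execution result:
(no rows)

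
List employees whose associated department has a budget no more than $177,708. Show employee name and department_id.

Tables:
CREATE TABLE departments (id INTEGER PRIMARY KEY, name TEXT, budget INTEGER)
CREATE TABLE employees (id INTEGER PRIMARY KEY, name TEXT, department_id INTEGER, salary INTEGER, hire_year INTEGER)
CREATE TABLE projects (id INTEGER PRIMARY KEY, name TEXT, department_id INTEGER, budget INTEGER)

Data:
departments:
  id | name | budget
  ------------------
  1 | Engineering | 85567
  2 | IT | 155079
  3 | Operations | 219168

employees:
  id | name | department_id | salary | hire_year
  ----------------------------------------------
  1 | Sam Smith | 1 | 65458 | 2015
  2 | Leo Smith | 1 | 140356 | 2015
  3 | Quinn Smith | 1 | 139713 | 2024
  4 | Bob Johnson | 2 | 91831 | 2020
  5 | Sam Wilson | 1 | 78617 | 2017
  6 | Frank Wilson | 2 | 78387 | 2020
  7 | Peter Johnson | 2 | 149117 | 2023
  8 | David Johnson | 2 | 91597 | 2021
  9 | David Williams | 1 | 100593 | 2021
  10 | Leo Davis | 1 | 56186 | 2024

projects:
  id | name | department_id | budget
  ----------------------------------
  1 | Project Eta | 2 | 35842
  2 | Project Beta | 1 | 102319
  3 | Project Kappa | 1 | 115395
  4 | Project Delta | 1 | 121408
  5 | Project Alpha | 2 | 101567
SELECT name, department_id FROM employees WHERE department_id IN (SELECT id FROM departments WHERE budget <= 177708)

Execution result:
name | department_id
Sam Smith | 1
Leo Smith | 1
Quinn Smith | 1
Bob Johnson | 2
Sam Wilson | 1
Frank Wilson | 2
Peter Johnson | 2
David Johnson | 2
David Williams | 1
Leo Davis | 1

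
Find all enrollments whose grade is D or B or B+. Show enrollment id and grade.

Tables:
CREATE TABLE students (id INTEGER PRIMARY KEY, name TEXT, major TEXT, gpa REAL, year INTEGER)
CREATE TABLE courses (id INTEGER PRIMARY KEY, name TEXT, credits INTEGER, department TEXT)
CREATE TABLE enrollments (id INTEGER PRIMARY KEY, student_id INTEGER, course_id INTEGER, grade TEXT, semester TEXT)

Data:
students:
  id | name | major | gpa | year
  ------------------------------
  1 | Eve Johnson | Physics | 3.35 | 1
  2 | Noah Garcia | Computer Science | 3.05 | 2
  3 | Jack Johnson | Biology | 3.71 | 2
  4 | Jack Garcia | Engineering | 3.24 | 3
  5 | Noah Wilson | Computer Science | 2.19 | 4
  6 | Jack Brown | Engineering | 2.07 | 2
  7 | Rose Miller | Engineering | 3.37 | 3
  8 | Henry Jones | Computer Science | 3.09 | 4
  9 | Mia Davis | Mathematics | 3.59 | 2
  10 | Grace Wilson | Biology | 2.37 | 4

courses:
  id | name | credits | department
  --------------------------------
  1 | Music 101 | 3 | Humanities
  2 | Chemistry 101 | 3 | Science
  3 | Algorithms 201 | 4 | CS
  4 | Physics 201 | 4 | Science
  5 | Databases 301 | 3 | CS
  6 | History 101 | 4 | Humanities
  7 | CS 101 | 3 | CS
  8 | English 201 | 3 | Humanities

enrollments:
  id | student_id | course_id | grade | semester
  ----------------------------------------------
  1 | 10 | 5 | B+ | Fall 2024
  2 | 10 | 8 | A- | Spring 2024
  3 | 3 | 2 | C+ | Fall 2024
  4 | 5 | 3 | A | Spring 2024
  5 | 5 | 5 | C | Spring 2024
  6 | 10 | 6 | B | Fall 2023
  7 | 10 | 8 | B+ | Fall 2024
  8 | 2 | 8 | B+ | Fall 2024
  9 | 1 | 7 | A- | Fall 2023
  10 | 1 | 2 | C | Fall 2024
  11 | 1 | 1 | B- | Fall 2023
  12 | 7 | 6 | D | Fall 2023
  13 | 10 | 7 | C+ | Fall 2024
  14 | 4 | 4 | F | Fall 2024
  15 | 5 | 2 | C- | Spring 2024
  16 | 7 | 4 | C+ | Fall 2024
SELECT id, grade FROM enrollments WHERE grade IN ('D', 'B', 'B+')

Execution result:
id | grade
1 | B+
6 | B
7 | B+
8 | B+
12 | D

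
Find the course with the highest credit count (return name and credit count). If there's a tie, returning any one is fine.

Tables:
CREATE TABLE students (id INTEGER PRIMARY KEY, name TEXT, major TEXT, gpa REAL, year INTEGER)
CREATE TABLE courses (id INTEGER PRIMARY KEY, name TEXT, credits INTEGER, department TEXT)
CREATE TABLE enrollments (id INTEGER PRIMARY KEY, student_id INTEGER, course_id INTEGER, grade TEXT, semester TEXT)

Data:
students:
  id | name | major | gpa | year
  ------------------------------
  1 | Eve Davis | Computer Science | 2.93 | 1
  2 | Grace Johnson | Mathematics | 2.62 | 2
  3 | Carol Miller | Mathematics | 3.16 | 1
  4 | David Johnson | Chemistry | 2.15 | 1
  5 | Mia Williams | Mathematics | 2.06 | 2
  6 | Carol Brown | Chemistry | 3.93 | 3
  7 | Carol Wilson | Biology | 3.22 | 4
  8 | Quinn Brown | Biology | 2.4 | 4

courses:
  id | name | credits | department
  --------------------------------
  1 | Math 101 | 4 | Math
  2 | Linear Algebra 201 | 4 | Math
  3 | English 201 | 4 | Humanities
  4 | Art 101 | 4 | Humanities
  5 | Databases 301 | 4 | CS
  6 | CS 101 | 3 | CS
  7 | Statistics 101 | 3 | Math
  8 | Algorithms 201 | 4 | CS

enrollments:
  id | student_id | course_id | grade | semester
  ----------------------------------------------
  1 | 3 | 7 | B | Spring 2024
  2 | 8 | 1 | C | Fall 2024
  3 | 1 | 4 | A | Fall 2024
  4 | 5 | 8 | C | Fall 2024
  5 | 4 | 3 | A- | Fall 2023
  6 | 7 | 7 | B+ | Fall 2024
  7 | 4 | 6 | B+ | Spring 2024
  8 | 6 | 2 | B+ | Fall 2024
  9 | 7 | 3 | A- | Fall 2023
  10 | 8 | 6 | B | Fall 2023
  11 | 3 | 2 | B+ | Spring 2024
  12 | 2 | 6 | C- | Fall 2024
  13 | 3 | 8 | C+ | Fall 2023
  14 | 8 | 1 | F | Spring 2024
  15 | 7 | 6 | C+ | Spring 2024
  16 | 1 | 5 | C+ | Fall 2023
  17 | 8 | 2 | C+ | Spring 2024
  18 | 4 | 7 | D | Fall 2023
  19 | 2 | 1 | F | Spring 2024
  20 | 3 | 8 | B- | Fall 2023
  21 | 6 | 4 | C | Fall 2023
SELECT name, credits FROM courses ORDER BY credits DESC LIMIT 1

Execution result:
name | credits
Math 101 | 4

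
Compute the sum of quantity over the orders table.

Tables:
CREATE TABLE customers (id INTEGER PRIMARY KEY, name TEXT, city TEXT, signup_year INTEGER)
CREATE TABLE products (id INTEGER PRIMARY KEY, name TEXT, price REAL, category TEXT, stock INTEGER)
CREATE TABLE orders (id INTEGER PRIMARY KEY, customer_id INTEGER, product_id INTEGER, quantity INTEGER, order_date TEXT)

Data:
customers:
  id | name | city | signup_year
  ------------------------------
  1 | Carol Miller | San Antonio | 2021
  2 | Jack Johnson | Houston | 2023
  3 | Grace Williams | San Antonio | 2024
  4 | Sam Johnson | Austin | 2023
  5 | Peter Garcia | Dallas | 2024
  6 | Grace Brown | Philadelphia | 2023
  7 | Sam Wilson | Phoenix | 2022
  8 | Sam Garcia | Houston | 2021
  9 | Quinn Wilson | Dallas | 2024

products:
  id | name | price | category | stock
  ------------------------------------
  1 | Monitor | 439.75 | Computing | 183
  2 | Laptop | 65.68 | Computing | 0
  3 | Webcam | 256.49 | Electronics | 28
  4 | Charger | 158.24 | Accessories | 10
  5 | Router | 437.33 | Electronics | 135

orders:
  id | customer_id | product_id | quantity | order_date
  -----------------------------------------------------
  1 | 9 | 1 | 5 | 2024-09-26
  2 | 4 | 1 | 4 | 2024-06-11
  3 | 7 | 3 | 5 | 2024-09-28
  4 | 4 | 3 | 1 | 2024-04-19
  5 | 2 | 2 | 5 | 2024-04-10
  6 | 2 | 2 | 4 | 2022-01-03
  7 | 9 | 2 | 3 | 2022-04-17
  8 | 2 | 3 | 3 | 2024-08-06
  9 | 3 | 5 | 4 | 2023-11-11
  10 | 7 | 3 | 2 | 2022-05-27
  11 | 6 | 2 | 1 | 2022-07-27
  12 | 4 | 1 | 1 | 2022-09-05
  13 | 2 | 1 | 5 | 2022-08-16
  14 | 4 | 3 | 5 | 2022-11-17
SELECT SUM(quantity) FROM orders

Execution result:
48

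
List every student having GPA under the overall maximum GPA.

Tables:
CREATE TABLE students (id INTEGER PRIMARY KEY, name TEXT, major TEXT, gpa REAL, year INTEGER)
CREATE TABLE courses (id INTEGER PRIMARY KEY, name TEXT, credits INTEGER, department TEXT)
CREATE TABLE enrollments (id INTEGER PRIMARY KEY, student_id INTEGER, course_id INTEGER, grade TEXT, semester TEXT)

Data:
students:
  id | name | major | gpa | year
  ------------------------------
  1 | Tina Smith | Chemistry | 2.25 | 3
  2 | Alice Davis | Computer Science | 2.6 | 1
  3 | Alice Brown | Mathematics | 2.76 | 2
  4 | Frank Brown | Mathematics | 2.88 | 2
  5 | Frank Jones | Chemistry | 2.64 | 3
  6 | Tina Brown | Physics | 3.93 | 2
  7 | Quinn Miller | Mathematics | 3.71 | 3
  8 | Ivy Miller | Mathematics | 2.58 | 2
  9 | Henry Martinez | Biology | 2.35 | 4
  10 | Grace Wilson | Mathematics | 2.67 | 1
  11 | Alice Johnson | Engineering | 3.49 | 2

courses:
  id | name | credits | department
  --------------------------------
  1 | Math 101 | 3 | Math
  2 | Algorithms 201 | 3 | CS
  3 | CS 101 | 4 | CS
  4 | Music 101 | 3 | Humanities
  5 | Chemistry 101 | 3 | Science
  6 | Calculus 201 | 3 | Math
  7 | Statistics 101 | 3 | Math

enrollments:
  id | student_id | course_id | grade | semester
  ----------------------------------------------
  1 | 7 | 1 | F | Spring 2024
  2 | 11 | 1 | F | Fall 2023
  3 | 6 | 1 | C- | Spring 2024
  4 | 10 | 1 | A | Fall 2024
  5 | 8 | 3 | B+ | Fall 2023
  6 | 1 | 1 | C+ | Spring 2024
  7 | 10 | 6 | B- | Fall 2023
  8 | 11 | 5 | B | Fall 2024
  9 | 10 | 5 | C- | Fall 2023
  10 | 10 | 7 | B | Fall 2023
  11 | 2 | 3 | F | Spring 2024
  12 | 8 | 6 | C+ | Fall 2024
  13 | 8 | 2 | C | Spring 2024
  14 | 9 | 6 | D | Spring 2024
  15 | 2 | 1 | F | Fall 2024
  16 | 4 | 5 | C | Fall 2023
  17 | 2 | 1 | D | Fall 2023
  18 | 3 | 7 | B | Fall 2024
SELECT name, gpa FROM students WHERE gpa < (SELECT MAX(gpa) FROM students)

Execution result:
name | gpa
Tina Smith | 2.25
Alice Davis | 2.60
Alice Brown | 2.76
Frank Brown | 2.88
Frank Jones | 2.64
Quinn Miller | 3.71
Ivy Miller | 2.58
Henry Martinez | 2.35
Grace Wilson | 2.67
Alice Johnson | 3.49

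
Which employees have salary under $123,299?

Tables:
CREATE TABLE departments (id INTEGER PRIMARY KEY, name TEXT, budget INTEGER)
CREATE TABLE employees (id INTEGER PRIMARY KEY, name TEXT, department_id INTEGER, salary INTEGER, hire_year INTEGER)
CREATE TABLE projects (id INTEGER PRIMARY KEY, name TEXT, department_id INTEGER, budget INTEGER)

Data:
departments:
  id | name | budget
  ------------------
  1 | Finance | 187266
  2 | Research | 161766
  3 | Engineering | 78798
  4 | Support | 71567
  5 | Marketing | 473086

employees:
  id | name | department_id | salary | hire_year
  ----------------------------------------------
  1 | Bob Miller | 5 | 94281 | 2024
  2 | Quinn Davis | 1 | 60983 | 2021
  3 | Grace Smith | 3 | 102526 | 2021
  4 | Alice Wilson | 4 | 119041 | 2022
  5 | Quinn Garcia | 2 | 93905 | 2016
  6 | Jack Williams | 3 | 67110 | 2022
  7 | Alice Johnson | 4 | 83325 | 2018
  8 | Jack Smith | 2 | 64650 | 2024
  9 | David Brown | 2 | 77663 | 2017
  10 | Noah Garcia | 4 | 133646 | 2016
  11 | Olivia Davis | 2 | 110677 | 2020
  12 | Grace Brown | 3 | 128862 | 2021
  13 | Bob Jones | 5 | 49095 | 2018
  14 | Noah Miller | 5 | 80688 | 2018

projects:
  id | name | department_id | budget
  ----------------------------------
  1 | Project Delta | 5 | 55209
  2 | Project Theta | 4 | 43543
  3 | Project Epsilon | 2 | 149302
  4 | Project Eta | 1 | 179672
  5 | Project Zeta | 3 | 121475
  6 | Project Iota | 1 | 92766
SELECT name, salary FROM employees WHERE salary < 123299

Execution result:
name | salary
Bob Miller | 94281
Quinn Davis | 60983
Grace Smith | 102526
Alice Wilson | 119041
Quinn Garcia | 93905
Jack Williams | 67110
Alice Johnson | 83325
Jack Smith | 64650
David Brown | 77663
Olivia Davis | 110677
Bob Jones | 49095
Noah Miller | 80688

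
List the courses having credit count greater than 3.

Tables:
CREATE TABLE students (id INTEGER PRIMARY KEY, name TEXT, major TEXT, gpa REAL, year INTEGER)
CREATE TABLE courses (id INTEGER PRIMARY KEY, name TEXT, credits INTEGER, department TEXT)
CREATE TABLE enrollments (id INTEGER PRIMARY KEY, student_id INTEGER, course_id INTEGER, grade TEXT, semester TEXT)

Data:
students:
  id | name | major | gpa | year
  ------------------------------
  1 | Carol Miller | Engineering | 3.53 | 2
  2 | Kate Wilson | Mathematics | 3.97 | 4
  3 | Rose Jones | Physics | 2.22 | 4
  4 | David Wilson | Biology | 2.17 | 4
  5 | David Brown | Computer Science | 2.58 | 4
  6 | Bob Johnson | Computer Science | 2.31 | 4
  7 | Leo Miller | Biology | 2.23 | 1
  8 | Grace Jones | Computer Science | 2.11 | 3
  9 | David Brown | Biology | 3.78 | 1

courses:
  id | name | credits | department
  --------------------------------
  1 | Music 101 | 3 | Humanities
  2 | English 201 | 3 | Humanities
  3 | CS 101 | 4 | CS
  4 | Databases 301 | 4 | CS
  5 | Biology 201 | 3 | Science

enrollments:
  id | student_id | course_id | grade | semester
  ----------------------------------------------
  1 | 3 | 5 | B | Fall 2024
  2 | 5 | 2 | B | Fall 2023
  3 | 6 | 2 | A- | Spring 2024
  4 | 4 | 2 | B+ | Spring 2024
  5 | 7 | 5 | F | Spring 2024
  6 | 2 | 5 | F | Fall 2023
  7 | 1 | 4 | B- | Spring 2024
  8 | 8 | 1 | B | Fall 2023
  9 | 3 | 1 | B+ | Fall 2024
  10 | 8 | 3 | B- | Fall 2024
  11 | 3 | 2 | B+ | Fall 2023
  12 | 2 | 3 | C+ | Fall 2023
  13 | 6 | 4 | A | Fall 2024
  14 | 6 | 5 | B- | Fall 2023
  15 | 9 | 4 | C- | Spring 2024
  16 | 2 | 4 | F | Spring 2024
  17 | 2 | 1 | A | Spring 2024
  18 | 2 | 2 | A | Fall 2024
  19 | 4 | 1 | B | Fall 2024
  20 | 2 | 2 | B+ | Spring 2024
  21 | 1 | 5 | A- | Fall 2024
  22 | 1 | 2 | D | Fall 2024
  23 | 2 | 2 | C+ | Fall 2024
SELECT name, credits FROM courses WHERE credits > 3

Execution result:
name | credits
CS 101 | 4
Databases 301 | 4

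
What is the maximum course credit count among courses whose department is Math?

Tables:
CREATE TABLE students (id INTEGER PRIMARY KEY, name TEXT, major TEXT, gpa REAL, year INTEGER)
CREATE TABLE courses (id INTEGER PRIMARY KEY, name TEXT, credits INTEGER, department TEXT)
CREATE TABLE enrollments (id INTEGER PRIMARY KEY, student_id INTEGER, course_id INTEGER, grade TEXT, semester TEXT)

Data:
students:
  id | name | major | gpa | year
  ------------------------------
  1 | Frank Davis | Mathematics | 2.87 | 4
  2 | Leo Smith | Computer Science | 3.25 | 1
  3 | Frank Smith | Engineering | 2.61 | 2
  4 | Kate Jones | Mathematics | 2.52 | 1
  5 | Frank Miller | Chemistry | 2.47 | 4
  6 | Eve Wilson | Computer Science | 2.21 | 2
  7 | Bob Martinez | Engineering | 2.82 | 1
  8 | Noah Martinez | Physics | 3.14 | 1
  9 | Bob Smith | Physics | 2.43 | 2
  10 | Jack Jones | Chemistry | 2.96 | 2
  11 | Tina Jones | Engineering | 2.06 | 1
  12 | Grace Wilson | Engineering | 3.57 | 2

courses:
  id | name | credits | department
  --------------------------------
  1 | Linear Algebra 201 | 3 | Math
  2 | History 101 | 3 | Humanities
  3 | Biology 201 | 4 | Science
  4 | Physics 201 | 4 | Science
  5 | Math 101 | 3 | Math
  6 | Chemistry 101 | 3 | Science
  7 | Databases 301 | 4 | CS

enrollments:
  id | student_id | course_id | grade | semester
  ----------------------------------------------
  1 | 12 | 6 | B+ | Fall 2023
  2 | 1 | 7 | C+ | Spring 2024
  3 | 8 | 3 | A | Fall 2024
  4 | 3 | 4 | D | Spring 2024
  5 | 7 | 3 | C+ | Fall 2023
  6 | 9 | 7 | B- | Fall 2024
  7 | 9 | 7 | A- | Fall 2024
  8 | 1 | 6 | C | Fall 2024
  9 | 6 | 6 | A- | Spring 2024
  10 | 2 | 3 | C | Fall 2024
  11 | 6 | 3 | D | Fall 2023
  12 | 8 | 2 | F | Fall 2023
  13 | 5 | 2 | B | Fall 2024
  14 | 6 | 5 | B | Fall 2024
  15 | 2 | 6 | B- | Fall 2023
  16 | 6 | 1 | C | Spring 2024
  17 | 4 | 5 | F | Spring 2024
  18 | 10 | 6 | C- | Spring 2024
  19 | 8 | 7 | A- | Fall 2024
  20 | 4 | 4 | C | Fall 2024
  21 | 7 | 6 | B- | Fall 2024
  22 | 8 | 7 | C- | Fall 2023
SELECT MAX(credits) FROM courses WHERE department = 'Math'

Execution result:
3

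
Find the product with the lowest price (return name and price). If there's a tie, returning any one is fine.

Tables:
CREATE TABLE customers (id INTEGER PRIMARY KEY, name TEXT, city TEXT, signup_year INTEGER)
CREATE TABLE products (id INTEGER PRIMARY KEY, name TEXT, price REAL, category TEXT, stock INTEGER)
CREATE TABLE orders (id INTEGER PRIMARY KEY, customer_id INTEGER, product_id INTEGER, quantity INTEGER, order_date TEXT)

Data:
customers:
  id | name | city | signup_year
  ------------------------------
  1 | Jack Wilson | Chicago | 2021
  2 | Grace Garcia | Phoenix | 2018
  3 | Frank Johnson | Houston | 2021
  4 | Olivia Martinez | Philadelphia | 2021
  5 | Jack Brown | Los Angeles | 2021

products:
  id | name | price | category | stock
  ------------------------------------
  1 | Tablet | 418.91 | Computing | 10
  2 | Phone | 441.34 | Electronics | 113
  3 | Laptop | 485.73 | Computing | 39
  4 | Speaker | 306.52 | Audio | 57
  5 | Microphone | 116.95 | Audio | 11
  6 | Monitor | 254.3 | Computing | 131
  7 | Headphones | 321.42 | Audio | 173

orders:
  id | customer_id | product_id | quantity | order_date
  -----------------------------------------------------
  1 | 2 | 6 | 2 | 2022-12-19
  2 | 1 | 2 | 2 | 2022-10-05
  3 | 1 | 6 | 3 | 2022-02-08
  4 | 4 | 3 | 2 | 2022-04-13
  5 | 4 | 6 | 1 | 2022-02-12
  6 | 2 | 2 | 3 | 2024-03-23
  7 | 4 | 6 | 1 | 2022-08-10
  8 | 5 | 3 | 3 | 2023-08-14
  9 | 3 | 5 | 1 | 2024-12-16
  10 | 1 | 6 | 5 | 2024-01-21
SELECT name, price FROM products ORDER BY price ASC LIMIT 1

Execution result:
name | price
Microphone | 116.95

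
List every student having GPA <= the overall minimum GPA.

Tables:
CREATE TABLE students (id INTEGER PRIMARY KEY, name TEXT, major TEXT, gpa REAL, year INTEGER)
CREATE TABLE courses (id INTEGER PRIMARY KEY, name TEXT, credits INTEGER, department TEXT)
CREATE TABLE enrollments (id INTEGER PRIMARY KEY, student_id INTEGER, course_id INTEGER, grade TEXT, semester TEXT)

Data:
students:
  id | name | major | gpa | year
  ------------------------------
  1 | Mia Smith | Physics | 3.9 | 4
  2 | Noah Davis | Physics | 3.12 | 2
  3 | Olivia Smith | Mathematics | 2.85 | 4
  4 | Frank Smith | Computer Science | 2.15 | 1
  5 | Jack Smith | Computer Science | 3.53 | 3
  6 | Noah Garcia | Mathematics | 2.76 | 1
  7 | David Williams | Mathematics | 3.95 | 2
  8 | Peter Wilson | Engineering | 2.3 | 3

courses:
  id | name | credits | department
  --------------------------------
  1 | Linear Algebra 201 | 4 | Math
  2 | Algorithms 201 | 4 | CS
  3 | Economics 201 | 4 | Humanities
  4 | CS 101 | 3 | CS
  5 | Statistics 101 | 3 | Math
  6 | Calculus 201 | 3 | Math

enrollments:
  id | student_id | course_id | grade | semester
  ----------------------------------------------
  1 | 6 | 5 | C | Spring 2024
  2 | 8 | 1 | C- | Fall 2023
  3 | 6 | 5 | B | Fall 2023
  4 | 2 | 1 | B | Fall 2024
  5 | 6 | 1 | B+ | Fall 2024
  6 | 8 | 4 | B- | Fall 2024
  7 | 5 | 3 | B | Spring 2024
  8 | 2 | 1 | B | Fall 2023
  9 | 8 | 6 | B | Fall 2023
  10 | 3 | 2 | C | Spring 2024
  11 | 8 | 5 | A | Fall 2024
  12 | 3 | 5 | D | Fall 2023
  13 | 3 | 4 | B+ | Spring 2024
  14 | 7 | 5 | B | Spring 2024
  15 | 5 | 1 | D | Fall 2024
SELECT name, gpa FROM students WHERE gpa <= (SELECT MIN(gpa) FROM students)

Execution result:
name | gpa
Frank Smith | 2.15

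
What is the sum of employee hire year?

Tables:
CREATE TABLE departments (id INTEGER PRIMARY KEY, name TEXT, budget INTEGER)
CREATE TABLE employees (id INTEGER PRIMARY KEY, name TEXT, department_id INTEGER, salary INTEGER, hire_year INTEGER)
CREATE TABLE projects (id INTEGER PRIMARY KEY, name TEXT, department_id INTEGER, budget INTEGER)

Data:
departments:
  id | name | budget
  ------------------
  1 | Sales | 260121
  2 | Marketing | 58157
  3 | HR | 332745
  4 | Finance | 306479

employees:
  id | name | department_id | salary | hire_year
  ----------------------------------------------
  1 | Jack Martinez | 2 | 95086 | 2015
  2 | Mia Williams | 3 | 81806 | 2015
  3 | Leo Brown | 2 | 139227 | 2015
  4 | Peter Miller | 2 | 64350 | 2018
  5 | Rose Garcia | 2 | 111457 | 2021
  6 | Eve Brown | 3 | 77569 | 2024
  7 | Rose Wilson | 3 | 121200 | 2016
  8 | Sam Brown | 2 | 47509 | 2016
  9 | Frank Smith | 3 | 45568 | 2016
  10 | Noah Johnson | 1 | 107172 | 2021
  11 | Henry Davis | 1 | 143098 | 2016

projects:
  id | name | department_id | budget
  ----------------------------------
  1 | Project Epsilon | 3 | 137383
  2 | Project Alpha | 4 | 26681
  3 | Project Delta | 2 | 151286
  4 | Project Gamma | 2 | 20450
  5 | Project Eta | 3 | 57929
SELECT SUM(hire_year) FROM employees

Execution result:
22193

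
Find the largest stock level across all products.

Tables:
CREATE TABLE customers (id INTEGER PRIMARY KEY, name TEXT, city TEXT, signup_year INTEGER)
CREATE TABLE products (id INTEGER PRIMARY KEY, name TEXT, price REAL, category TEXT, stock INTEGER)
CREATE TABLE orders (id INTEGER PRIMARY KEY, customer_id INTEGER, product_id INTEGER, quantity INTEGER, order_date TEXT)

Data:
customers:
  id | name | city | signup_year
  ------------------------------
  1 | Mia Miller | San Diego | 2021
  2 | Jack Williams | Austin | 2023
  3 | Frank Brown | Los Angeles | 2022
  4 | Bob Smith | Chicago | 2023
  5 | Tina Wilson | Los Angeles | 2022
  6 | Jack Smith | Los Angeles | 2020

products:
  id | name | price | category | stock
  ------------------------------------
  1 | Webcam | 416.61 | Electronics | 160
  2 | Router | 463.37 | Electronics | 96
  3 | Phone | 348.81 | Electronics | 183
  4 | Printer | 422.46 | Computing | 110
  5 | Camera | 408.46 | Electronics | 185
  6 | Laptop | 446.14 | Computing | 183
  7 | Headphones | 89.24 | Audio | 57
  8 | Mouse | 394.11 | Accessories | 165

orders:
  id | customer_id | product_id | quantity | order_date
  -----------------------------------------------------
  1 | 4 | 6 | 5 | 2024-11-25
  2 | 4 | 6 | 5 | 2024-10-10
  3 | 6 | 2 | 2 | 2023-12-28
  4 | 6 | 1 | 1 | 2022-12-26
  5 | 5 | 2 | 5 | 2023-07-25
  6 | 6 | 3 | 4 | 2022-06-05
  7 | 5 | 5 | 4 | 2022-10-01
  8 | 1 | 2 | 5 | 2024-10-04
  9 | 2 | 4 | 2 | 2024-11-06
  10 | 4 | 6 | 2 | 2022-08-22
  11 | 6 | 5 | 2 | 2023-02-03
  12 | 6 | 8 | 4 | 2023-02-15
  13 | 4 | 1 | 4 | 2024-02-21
SELECT MAX(stock) FROM products

Execution result:
185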